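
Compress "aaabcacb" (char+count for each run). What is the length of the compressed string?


Input: aaabcacb
Runs:
  'a' x 3 => "a3"
  'b' x 1 => "b1"
  'c' x 1 => "c1"
  'a' x 1 => "a1"
  'c' x 1 => "c1"
  'b' x 1 => "b1"
Compressed: "a3b1c1a1c1b1"
Compressed length: 12

12


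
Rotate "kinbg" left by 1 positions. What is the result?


Input: "kinbg", rotate left by 1
First 1 characters: "k"
Remaining characters: "inbg"
Concatenate remaining + first: "inbg" + "k" = "inbgk"

inbgk


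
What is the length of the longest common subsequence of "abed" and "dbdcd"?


LCS of "abed" and "dbdcd"
DP table:
           d    b    d    c    d
      0    0    0    0    0    0
  a   0    0    0    0    0    0
  b   0    0    1    1    1    1
  e   0    0    1    1    1    1
  d   0    1    1    2    2    2
LCS length = dp[4][5] = 2

2


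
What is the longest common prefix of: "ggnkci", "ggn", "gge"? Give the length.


Words: ggnkci, ggn, gge
  Position 0: all 'g' => match
  Position 1: all 'g' => match
  Position 2: ('n', 'n', 'e') => mismatch, stop
LCP = "gg" (length 2)

2


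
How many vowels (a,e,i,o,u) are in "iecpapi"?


Input: iecpapi
Checking each character:
  'i' at position 0: vowel (running total: 1)
  'e' at position 1: vowel (running total: 2)
  'c' at position 2: consonant
  'p' at position 3: consonant
  'a' at position 4: vowel (running total: 3)
  'p' at position 5: consonant
  'i' at position 6: vowel (running total: 4)
Total vowels: 4

4


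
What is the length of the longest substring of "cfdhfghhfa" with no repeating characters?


Input: "cfdhfghhfa"
Sliding window (track last position of each char):
  Position 0 ('c'): window [0,0] length 1 -- new best
  Position 1 ('f'): window [0,1] length 2 -- new best
  Position 2 ('d'): window [0,2] length 3 -- new best
  Position 3 ('h'): window [0,3] length 4 -- new best
  Position 4 ('f'): repeat (last at 1), move window start to 2
  Position 4 ('f'): window [2,4] length 3
  Position 5 ('g'): window [2,5] length 4
  Position 6 ('h'): repeat (last at 3), move window start to 4
  Position 6 ('h'): window [4,6] length 3
  Position 7 ('h'): repeat (last at 6), move window start to 7
  Position 7 ('h'): window [7,7] length 1
  Position 8 ('f'): window [7,8] length 2
  Position 9 ('a'): window [7,9] length 3
Longest substring with no repeats: "cfdh" with length 4

4


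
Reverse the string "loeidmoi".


Input: loeidmoi
Reading characters right to left:
  Position 7: 'i'
  Position 6: 'o'
  Position 5: 'm'
  Position 4: 'd'
  Position 3: 'i'
  Position 2: 'e'
  Position 1: 'o'
  Position 0: 'l'
Reversed: iomdieol

iomdieol


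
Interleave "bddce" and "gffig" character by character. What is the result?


Interleaving "bddce" and "gffig":
  Position 0: 'b' from first, 'g' from second => "bg"
  Position 1: 'd' from first, 'f' from second => "df"
  Position 2: 'd' from first, 'f' from second => "df"
  Position 3: 'c' from first, 'i' from second => "ci"
  Position 4: 'e' from first, 'g' from second => "eg"
Result: bgdfdfcieg

bgdfdfcieg


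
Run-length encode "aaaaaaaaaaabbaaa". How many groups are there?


Input: aaaaaaaaaaabbaaa
Scanning for consecutive runs:
  Group 1: 'a' x 11 (positions 0-10)
  Group 2: 'b' x 2 (positions 11-12)
  Group 3: 'a' x 3 (positions 13-15)
Total groups: 3

3


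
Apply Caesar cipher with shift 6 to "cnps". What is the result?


Caesar cipher: shift "cnps" by 6
  'c' (pos 2) + 6 = pos 8 = 'i'
  'n' (pos 13) + 6 = pos 19 = 't'
  'p' (pos 15) + 6 = pos 21 = 'v'
  's' (pos 18) + 6 = pos 24 = 'y'
Result: itvy

itvy


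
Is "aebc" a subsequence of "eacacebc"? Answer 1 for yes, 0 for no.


Check if "aebc" is a subsequence of "eacacebc"
Greedy scan:
  Position 0 ('e'): no match needed
  Position 1 ('a'): matches sub[0] = 'a'
  Position 2 ('c'): no match needed
  Position 3 ('a'): no match needed
  Position 4 ('c'): no match needed
  Position 5 ('e'): matches sub[1] = 'e'
  Position 6 ('b'): matches sub[2] = 'b'
  Position 7 ('c'): matches sub[3] = 'c'
All 4 characters matched => is a subsequence

1


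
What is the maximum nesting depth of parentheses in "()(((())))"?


Input: "()(((())))"
Tracking depth:
  Position 0 '(': depth becomes 1
  Position 1 ')': depth becomes 0
  Position 2 '(': depth becomes 1
  Position 3 '(': depth becomes 2
  Position 4 '(': depth becomes 3
  Position 5 '(': depth becomes 4
  Position 6 ')': depth becomes 3
  Position 7 ')': depth becomes 2
  Position 8 ')': depth becomes 1
  Position 9 ')': depth becomes 0
Maximum depth reached: 4

4


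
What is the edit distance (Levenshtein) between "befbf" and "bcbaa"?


Computing edit distance: "befbf" -> "bcbaa"
DP table:
           b    c    b    a    a
      0    1    2    3    4    5
  b   1    0    1    2    3    4
  e   2    1    1    2    3    4
  f   3    2    2    2    3    4
  b   4    3    3    2    3    4
  f   5    4    4    3    3    4
Edit distance = dp[5][5] = 4

4


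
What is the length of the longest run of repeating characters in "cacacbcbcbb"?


Input: "cacacbcbcbb"
Scanning for longest run:
  Position 1 ('a'): new char, reset run to 1
  Position 2 ('c'): new char, reset run to 1
  Position 3 ('a'): new char, reset run to 1
  Position 4 ('c'): new char, reset run to 1
  Position 5 ('b'): new char, reset run to 1
  Position 6 ('c'): new char, reset run to 1
  Position 7 ('b'): new char, reset run to 1
  Position 8 ('c'): new char, reset run to 1
  Position 9 ('b'): new char, reset run to 1
  Position 10 ('b'): continues run of 'b', length=2
Longest run: 'b' with length 2

2


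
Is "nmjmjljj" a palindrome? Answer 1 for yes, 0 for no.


Input: nmjmjljj
Reversed: jjljmjmn
  Compare pos 0 ('n') with pos 7 ('j'): MISMATCH
  Compare pos 1 ('m') with pos 6 ('j'): MISMATCH
  Compare pos 2 ('j') with pos 5 ('l'): MISMATCH
  Compare pos 3 ('m') with pos 4 ('j'): MISMATCH
Result: not a palindrome

0


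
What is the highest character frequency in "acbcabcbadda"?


Input: acbcabcbadda
Character counts:
  'a': 4
  'b': 3
  'c': 3
  'd': 2
Maximum frequency: 4

4


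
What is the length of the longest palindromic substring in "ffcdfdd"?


Input: "ffcdfdd"
Checking substrings for palindromes:
  [3:6] "dfd" (len 3) => palindrome
  [0:2] "ff" (len 2) => palindrome
  [5:7] "dd" (len 2) => palindrome
Longest palindromic substring: "dfd" with length 3

3


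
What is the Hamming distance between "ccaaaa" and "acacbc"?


Comparing "ccaaaa" and "acacbc" position by position:
  Position 0: 'c' vs 'a' => differ
  Position 1: 'c' vs 'c' => same
  Position 2: 'a' vs 'a' => same
  Position 3: 'a' vs 'c' => differ
  Position 4: 'a' vs 'b' => differ
  Position 5: 'a' vs 'c' => differ
Total differences (Hamming distance): 4

4


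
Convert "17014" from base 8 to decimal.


Input: "17014" in base 8
Positional expansion:
  Digit '1' (value 1) x 8^4 = 4096
  Digit '7' (value 7) x 8^3 = 3584
  Digit '0' (value 0) x 8^2 = 0
  Digit '1' (value 1) x 8^1 = 8
  Digit '4' (value 4) x 8^0 = 4
Sum = 7692

7692


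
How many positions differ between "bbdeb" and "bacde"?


Comparing "bbdeb" and "bacde" position by position:
  Position 0: 'b' vs 'b' => same
  Position 1: 'b' vs 'a' => DIFFER
  Position 2: 'd' vs 'c' => DIFFER
  Position 3: 'e' vs 'd' => DIFFER
  Position 4: 'b' vs 'e' => DIFFER
Positions that differ: 4

4


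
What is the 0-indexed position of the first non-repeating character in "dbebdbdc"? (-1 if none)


Input: dbebdbdc
Character frequencies:
  'b': 3
  'c': 1
  'd': 3
  'e': 1
Scanning left to right for freq == 1:
  Position 0 ('d'): freq=3, skip
  Position 1 ('b'): freq=3, skip
  Position 2 ('e'): unique! => answer = 2

2


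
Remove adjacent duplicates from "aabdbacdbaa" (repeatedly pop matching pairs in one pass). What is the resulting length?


Input: aabdbacdbaa
Stack-based adjacent duplicate removal:
  Read 'a': push. Stack: a
  Read 'a': matches stack top 'a' => pop. Stack: (empty)
  Read 'b': push. Stack: b
  Read 'd': push. Stack: bd
  Read 'b': push. Stack: bdb
  Read 'a': push. Stack: bdba
  Read 'c': push. Stack: bdbac
  Read 'd': push. Stack: bdbacd
  Read 'b': push. Stack: bdbacdb
  Read 'a': push. Stack: bdbacdba
  Read 'a': matches stack top 'a' => pop. Stack: bdbacdb
Final stack: "bdbacdb" (length 7)

7


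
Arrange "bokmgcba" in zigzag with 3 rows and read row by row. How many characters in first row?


Zigzag "bokmgcba" into 3 rows:
Placing characters:
  'b' => row 0
  'o' => row 1
  'k' => row 2
  'm' => row 1
  'g' => row 0
  'c' => row 1
  'b' => row 2
  'a' => row 1
Rows:
  Row 0: "bg"
  Row 1: "omca"
  Row 2: "kb"
First row length: 2

2


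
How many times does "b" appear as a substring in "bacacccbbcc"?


Searching for "b" in "bacacccbbcc"
Scanning each position:
  Position 0: "b" => MATCH
  Position 1: "a" => no
  Position 2: "c" => no
  Position 3: "a" => no
  Position 4: "c" => no
  Position 5: "c" => no
  Position 6: "c" => no
  Position 7: "b" => MATCH
  Position 8: "b" => MATCH
  Position 9: "c" => no
  Position 10: "c" => no
Total occurrences: 3

3


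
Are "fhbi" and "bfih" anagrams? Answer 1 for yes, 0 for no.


Strings: "fhbi", "bfih"
Sorted first:  bfhi
Sorted second: bfhi
Sorted forms match => anagrams

1


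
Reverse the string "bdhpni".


Input: bdhpni
Reading characters right to left:
  Position 5: 'i'
  Position 4: 'n'
  Position 3: 'p'
  Position 2: 'h'
  Position 1: 'd'
  Position 0: 'b'
Reversed: inphdb

inphdb


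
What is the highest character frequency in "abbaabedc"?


Input: abbaabedc
Character counts:
  'a': 3
  'b': 3
  'c': 1
  'd': 1
  'e': 1
Maximum frequency: 3

3


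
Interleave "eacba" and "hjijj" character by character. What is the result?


Interleaving "eacba" and "hjijj":
  Position 0: 'e' from first, 'h' from second => "eh"
  Position 1: 'a' from first, 'j' from second => "aj"
  Position 2: 'c' from first, 'i' from second => "ci"
  Position 3: 'b' from first, 'j' from second => "bj"
  Position 4: 'a' from first, 'j' from second => "aj"
Result: ehajcibjaj

ehajcibjaj


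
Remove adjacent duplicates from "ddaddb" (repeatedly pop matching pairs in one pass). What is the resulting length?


Input: ddaddb
Stack-based adjacent duplicate removal:
  Read 'd': push. Stack: d
  Read 'd': matches stack top 'd' => pop. Stack: (empty)
  Read 'a': push. Stack: a
  Read 'd': push. Stack: ad
  Read 'd': matches stack top 'd' => pop. Stack: a
  Read 'b': push. Stack: ab
Final stack: "ab" (length 2)

2


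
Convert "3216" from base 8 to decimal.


Input: "3216" in base 8
Positional expansion:
  Digit '3' (value 3) x 8^3 = 1536
  Digit '2' (value 2) x 8^2 = 128
  Digit '1' (value 1) x 8^1 = 8
  Digit '6' (value 6) x 8^0 = 6
Sum = 1678

1678


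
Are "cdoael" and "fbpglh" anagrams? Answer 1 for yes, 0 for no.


Strings: "cdoael", "fbpglh"
Sorted first:  acdelo
Sorted second: bfghlp
Differ at position 0: 'a' vs 'b' => not anagrams

0


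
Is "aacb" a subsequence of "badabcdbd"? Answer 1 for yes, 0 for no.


Check if "aacb" is a subsequence of "badabcdbd"
Greedy scan:
  Position 0 ('b'): no match needed
  Position 1 ('a'): matches sub[0] = 'a'
  Position 2 ('d'): no match needed
  Position 3 ('a'): matches sub[1] = 'a'
  Position 4 ('b'): no match needed
  Position 5 ('c'): matches sub[2] = 'c'
  Position 6 ('d'): no match needed
  Position 7 ('b'): matches sub[3] = 'b'
  Position 8 ('d'): no match needed
All 4 characters matched => is a subsequence

1


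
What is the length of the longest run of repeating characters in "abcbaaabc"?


Input: "abcbaaabc"
Scanning for longest run:
  Position 1 ('b'): new char, reset run to 1
  Position 2 ('c'): new char, reset run to 1
  Position 3 ('b'): new char, reset run to 1
  Position 4 ('a'): new char, reset run to 1
  Position 5 ('a'): continues run of 'a', length=2
  Position 6 ('a'): continues run of 'a', length=3
  Position 7 ('b'): new char, reset run to 1
  Position 8 ('c'): new char, reset run to 1
Longest run: 'a' with length 3

3


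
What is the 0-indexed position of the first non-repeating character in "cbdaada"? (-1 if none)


Input: cbdaada
Character frequencies:
  'a': 3
  'b': 1
  'c': 1
  'd': 2
Scanning left to right for freq == 1:
  Position 0 ('c'): unique! => answer = 0

0


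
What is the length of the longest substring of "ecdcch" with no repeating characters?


Input: "ecdcch"
Sliding window (track last position of each char):
  Position 0 ('e'): window [0,0] length 1 -- new best
  Position 1 ('c'): window [0,1] length 2 -- new best
  Position 2 ('d'): window [0,2] length 3 -- new best
  Position 3 ('c'): repeat (last at 1), move window start to 2
  Position 3 ('c'): window [2,3] length 2
  Position 4 ('c'): repeat (last at 3), move window start to 4
  Position 4 ('c'): window [4,4] length 1
  Position 5 ('h'): window [4,5] length 2
Longest substring with no repeats: "ecd" with length 3

3


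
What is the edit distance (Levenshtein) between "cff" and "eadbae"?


Computing edit distance: "cff" -> "eadbae"
DP table:
           e    a    d    b    a    e
      0    1    2    3    4    5    6
  c   1    1    2    3    4    5    6
  f   2    2    2    3    4    5    6
  f   3    3    3    3    4    5    6
Edit distance = dp[3][6] = 6

6


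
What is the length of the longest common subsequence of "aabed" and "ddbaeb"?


LCS of "aabed" and "ddbaeb"
DP table:
           d    d    b    a    e    b
      0    0    0    0    0    0    0
  a   0    0    0    0    1    1    1
  a   0    0    0    0    1    1    1
  b   0    0    0    1    1    1    2
  e   0    0    0    1    1    2    2
  d   0    1    1    1    1    2    2
LCS length = dp[5][6] = 2

2


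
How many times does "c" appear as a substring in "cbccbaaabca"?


Searching for "c" in "cbccbaaabca"
Scanning each position:
  Position 0: "c" => MATCH
  Position 1: "b" => no
  Position 2: "c" => MATCH
  Position 3: "c" => MATCH
  Position 4: "b" => no
  Position 5: "a" => no
  Position 6: "a" => no
  Position 7: "a" => no
  Position 8: "b" => no
  Position 9: "c" => MATCH
  Position 10: "a" => no
Total occurrences: 4

4


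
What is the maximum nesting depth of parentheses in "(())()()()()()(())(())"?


Input: "(())()()()()()(())(())"
Tracking depth:
  Position 0 '(': depth becomes 1
  Position 1 '(': depth becomes 2
  Position 2 ')': depth becomes 1
  Position 3 ')': depth becomes 0
  Position 4 '(': depth becomes 1
  Position 5 ')': depth becomes 0
  Position 6 '(': depth becomes 1
  Position 7 ')': depth becomes 0
  Position 8 '(': depth becomes 1
  Position 9 ')': depth becomes 0
  Position 10 '(': depth becomes 1
  Position 11 ')': depth becomes 0
  Position 12 '(': depth becomes 1
  Position 13 ')': depth becomes 0
  Position 14 '(': depth becomes 1
  Position 15 '(': depth becomes 2
  Position 16 ')': depth becomes 1
  Position 17 ')': depth becomes 0
  Position 18 '(': depth becomes 1
  Position 19 '(': depth becomes 2
  Position 20 ')': depth becomes 1
  Position 21 ')': depth becomes 0
Maximum depth reached: 2

2


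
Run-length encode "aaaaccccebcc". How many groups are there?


Input: aaaaccccebcc
Scanning for consecutive runs:
  Group 1: 'a' x 4 (positions 0-3)
  Group 2: 'c' x 4 (positions 4-7)
  Group 3: 'e' x 1 (positions 8-8)
  Group 4: 'b' x 1 (positions 9-9)
  Group 5: 'c' x 2 (positions 10-11)
Total groups: 5

5


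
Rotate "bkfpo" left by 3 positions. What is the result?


Input: "bkfpo", rotate left by 3
First 3 characters: "bkf"
Remaining characters: "po"
Concatenate remaining + first: "po" + "bkf" = "pobkf"

pobkf


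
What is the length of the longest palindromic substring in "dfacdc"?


Input: "dfacdc"
Checking substrings for palindromes:
  [3:6] "cdc" (len 3) => palindrome
Longest palindromic substring: "cdc" with length 3

3


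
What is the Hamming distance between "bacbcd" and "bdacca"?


Comparing "bacbcd" and "bdacca" position by position:
  Position 0: 'b' vs 'b' => same
  Position 1: 'a' vs 'd' => differ
  Position 2: 'c' vs 'a' => differ
  Position 3: 'b' vs 'c' => differ
  Position 4: 'c' vs 'c' => same
  Position 5: 'd' vs 'a' => differ
Total differences (Hamming distance): 4

4


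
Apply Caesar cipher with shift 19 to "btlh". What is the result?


Caesar cipher: shift "btlh" by 19
  'b' (pos 1) + 19 = pos 20 = 'u'
  't' (pos 19) + 19 = pos 12 = 'm'
  'l' (pos 11) + 19 = pos 4 = 'e'
  'h' (pos 7) + 19 = pos 0 = 'a'
Result: umea

umea


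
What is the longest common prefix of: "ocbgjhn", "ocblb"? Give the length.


Words: ocbgjhn, ocblb
  Position 0: all 'o' => match
  Position 1: all 'c' => match
  Position 2: all 'b' => match
  Position 3: ('g', 'l') => mismatch, stop
LCP = "ocb" (length 3)

3


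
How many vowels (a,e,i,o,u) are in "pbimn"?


Input: pbimn
Checking each character:
  'p' at position 0: consonant
  'b' at position 1: consonant
  'i' at position 2: vowel (running total: 1)
  'm' at position 3: consonant
  'n' at position 4: consonant
Total vowels: 1

1


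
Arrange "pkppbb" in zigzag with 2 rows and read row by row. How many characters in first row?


Zigzag "pkppbb" into 2 rows:
Placing characters:
  'p' => row 0
  'k' => row 1
  'p' => row 0
  'p' => row 1
  'b' => row 0
  'b' => row 1
Rows:
  Row 0: "ppb"
  Row 1: "kpb"
First row length: 3

3


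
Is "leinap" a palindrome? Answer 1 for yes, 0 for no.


Input: leinap
Reversed: paniel
  Compare pos 0 ('l') with pos 5 ('p'): MISMATCH
  Compare pos 1 ('e') with pos 4 ('a'): MISMATCH
  Compare pos 2 ('i') with pos 3 ('n'): MISMATCH
Result: not a palindrome

0


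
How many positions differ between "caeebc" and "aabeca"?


Comparing "caeebc" and "aabeca" position by position:
  Position 0: 'c' vs 'a' => DIFFER
  Position 1: 'a' vs 'a' => same
  Position 2: 'e' vs 'b' => DIFFER
  Position 3: 'e' vs 'e' => same
  Position 4: 'b' vs 'c' => DIFFER
  Position 5: 'c' vs 'a' => DIFFER
Positions that differ: 4

4


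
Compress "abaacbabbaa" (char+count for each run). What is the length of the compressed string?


Input: abaacbabbaa
Runs:
  'a' x 1 => "a1"
  'b' x 1 => "b1"
  'a' x 2 => "a2"
  'c' x 1 => "c1"
  'b' x 1 => "b1"
  'a' x 1 => "a1"
  'b' x 2 => "b2"
  'a' x 2 => "a2"
Compressed: "a1b1a2c1b1a1b2a2"
Compressed length: 16

16


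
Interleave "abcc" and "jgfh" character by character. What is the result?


Interleaving "abcc" and "jgfh":
  Position 0: 'a' from first, 'j' from second => "aj"
  Position 1: 'b' from first, 'g' from second => "bg"
  Position 2: 'c' from first, 'f' from second => "cf"
  Position 3: 'c' from first, 'h' from second => "ch"
Result: ajbgcfch

ajbgcfch


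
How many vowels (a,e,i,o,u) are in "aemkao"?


Input: aemkao
Checking each character:
  'a' at position 0: vowel (running total: 1)
  'e' at position 1: vowel (running total: 2)
  'm' at position 2: consonant
  'k' at position 3: consonant
  'a' at position 4: vowel (running total: 3)
  'o' at position 5: vowel (running total: 4)
Total vowels: 4

4


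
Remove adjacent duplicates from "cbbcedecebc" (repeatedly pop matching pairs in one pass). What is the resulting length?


Input: cbbcedecebc
Stack-based adjacent duplicate removal:
  Read 'c': push. Stack: c
  Read 'b': push. Stack: cb
  Read 'b': matches stack top 'b' => pop. Stack: c
  Read 'c': matches stack top 'c' => pop. Stack: (empty)
  Read 'e': push. Stack: e
  Read 'd': push. Stack: ed
  Read 'e': push. Stack: ede
  Read 'c': push. Stack: edec
  Read 'e': push. Stack: edece
  Read 'b': push. Stack: edeceb
  Read 'c': push. Stack: edecebc
Final stack: "edecebc" (length 7)

7


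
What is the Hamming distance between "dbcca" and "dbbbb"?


Comparing "dbcca" and "dbbbb" position by position:
  Position 0: 'd' vs 'd' => same
  Position 1: 'b' vs 'b' => same
  Position 2: 'c' vs 'b' => differ
  Position 3: 'c' vs 'b' => differ
  Position 4: 'a' vs 'b' => differ
Total differences (Hamming distance): 3

3


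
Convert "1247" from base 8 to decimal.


Input: "1247" in base 8
Positional expansion:
  Digit '1' (value 1) x 8^3 = 512
  Digit '2' (value 2) x 8^2 = 128
  Digit '4' (value 4) x 8^1 = 32
  Digit '7' (value 7) x 8^0 = 7
Sum = 679

679


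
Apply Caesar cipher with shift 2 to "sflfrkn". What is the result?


Caesar cipher: shift "sflfrkn" by 2
  's' (pos 18) + 2 = pos 20 = 'u'
  'f' (pos 5) + 2 = pos 7 = 'h'
  'l' (pos 11) + 2 = pos 13 = 'n'
  'f' (pos 5) + 2 = pos 7 = 'h'
  'r' (pos 17) + 2 = pos 19 = 't'
  'k' (pos 10) + 2 = pos 12 = 'm'
  'n' (pos 13) + 2 = pos 15 = 'p'
Result: uhnhtmp

uhnhtmp


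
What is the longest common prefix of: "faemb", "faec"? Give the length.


Words: faemb, faec
  Position 0: all 'f' => match
  Position 1: all 'a' => match
  Position 2: all 'e' => match
  Position 3: ('m', 'c') => mismatch, stop
LCP = "fae" (length 3)

3


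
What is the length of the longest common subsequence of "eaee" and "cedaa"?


LCS of "eaee" and "cedaa"
DP table:
           c    e    d    a    a
      0    0    0    0    0    0
  e   0    0    1    1    1    1
  a   0    0    1    1    2    2
  e   0    0    1    1    2    2
  e   0    0    1    1    2    2
LCS length = dp[4][5] = 2

2


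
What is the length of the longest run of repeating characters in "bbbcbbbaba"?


Input: "bbbcbbbaba"
Scanning for longest run:
  Position 1 ('b'): continues run of 'b', length=2
  Position 2 ('b'): continues run of 'b', length=3
  Position 3 ('c'): new char, reset run to 1
  Position 4 ('b'): new char, reset run to 1
  Position 5 ('b'): continues run of 'b', length=2
  Position 6 ('b'): continues run of 'b', length=3
  Position 7 ('a'): new char, reset run to 1
  Position 8 ('b'): new char, reset run to 1
  Position 9 ('a'): new char, reset run to 1
Longest run: 'b' with length 3

3


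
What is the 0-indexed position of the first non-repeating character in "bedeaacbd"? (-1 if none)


Input: bedeaacbd
Character frequencies:
  'a': 2
  'b': 2
  'c': 1
  'd': 2
  'e': 2
Scanning left to right for freq == 1:
  Position 0 ('b'): freq=2, skip
  Position 1 ('e'): freq=2, skip
  Position 2 ('d'): freq=2, skip
  Position 3 ('e'): freq=2, skip
  Position 4 ('a'): freq=2, skip
  Position 5 ('a'): freq=2, skip
  Position 6 ('c'): unique! => answer = 6

6


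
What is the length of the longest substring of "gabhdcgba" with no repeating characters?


Input: "gabhdcgba"
Sliding window (track last position of each char):
  Position 0 ('g'): window [0,0] length 1 -- new best
  Position 1 ('a'): window [0,1] length 2 -- new best
  Position 2 ('b'): window [0,2] length 3 -- new best
  Position 3 ('h'): window [0,3] length 4 -- new best
  Position 4 ('d'): window [0,4] length 5 -- new best
  Position 5 ('c'): window [0,5] length 6 -- new best
  Position 6 ('g'): repeat (last at 0), move window start to 1
  Position 6 ('g'): window [1,6] length 6
  Position 7 ('b'): repeat (last at 2), move window start to 3
  Position 7 ('b'): window [3,7] length 5
  Position 8 ('a'): window [3,8] length 6
Longest substring with no repeats: "gabhdc" with length 6

6


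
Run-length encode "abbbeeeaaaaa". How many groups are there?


Input: abbbeeeaaaaa
Scanning for consecutive runs:
  Group 1: 'a' x 1 (positions 0-0)
  Group 2: 'b' x 3 (positions 1-3)
  Group 3: 'e' x 3 (positions 4-6)
  Group 4: 'a' x 5 (positions 7-11)
Total groups: 4

4


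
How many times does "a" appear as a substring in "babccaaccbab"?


Searching for "a" in "babccaaccbab"
Scanning each position:
  Position 0: "b" => no
  Position 1: "a" => MATCH
  Position 2: "b" => no
  Position 3: "c" => no
  Position 4: "c" => no
  Position 5: "a" => MATCH
  Position 6: "a" => MATCH
  Position 7: "c" => no
  Position 8: "c" => no
  Position 9: "b" => no
  Position 10: "a" => MATCH
  Position 11: "b" => no
Total occurrences: 4

4


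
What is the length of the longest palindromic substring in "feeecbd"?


Input: "feeecbd"
Checking substrings for palindromes:
  [1:4] "eee" (len 3) => palindrome
  [1:3] "ee" (len 2) => palindrome
  [2:4] "ee" (len 2) => palindrome
Longest palindromic substring: "eee" with length 3

3


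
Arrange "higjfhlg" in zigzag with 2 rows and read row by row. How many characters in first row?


Zigzag "higjfhlg" into 2 rows:
Placing characters:
  'h' => row 0
  'i' => row 1
  'g' => row 0
  'j' => row 1
  'f' => row 0
  'h' => row 1
  'l' => row 0
  'g' => row 1
Rows:
  Row 0: "hgfl"
  Row 1: "ijhg"
First row length: 4

4


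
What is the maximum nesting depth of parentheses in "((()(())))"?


Input: "((()(())))"
Tracking depth:
  Position 0 '(': depth becomes 1
  Position 1 '(': depth becomes 2
  Position 2 '(': depth becomes 3
  Position 3 ')': depth becomes 2
  Position 4 '(': depth becomes 3
  Position 5 '(': depth becomes 4
  Position 6 ')': depth becomes 3
  Position 7 ')': depth becomes 2
  Position 8 ')': depth becomes 1
  Position 9 ')': depth becomes 0
Maximum depth reached: 4

4


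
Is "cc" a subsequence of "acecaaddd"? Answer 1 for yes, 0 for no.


Check if "cc" is a subsequence of "acecaaddd"
Greedy scan:
  Position 0 ('a'): no match needed
  Position 1 ('c'): matches sub[0] = 'c'
  Position 2 ('e'): no match needed
  Position 3 ('c'): matches sub[1] = 'c'
  Position 4 ('a'): no match needed
  Position 5 ('a'): no match needed
  Position 6 ('d'): no match needed
  Position 7 ('d'): no match needed
  Position 8 ('d'): no match needed
All 2 characters matched => is a subsequence

1


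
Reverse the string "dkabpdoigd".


Input: dkabpdoigd
Reading characters right to left:
  Position 9: 'd'
  Position 8: 'g'
  Position 7: 'i'
  Position 6: 'o'
  Position 5: 'd'
  Position 4: 'p'
  Position 3: 'b'
  Position 2: 'a'
  Position 1: 'k'
  Position 0: 'd'
Reversed: dgiodpbakd

dgiodpbakd


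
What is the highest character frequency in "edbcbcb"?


Input: edbcbcb
Character counts:
  'b': 3
  'c': 2
  'd': 1
  'e': 1
Maximum frequency: 3

3


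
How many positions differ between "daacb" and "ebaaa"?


Comparing "daacb" and "ebaaa" position by position:
  Position 0: 'd' vs 'e' => DIFFER
  Position 1: 'a' vs 'b' => DIFFER
  Position 2: 'a' vs 'a' => same
  Position 3: 'c' vs 'a' => DIFFER
  Position 4: 'b' vs 'a' => DIFFER
Positions that differ: 4

4


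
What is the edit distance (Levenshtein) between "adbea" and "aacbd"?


Computing edit distance: "adbea" -> "aacbd"
DP table:
           a    a    c    b    d
      0    1    2    3    4    5
  a   1    0    1    2    3    4
  d   2    1    1    2    3    3
  b   3    2    2    2    2    3
  e   4    3    3    3    3    3
  a   5    4    3    4    4    4
Edit distance = dp[5][5] = 4

4


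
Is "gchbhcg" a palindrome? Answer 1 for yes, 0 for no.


Input: gchbhcg
Reversed: gchbhcg
  Compare pos 0 ('g') with pos 6 ('g'): match
  Compare pos 1 ('c') with pos 5 ('c'): match
  Compare pos 2 ('h') with pos 4 ('h'): match
Result: palindrome

1


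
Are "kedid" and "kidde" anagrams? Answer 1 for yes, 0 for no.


Strings: "kedid", "kidde"
Sorted first:  ddeik
Sorted second: ddeik
Sorted forms match => anagrams

1


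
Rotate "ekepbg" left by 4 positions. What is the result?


Input: "ekepbg", rotate left by 4
First 4 characters: "ekep"
Remaining characters: "bg"
Concatenate remaining + first: "bg" + "ekep" = "bgekep"

bgekep


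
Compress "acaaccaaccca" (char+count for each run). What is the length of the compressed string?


Input: acaaccaaccca
Runs:
  'a' x 1 => "a1"
  'c' x 1 => "c1"
  'a' x 2 => "a2"
  'c' x 2 => "c2"
  'a' x 2 => "a2"
  'c' x 3 => "c3"
  'a' x 1 => "a1"
Compressed: "a1c1a2c2a2c3a1"
Compressed length: 14

14


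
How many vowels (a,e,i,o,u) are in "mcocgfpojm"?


Input: mcocgfpojm
Checking each character:
  'm' at position 0: consonant
  'c' at position 1: consonant
  'o' at position 2: vowel (running total: 1)
  'c' at position 3: consonant
  'g' at position 4: consonant
  'f' at position 5: consonant
  'p' at position 6: consonant
  'o' at position 7: vowel (running total: 2)
  'j' at position 8: consonant
  'm' at position 9: consonant
Total vowels: 2

2


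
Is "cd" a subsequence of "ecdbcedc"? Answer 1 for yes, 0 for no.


Check if "cd" is a subsequence of "ecdbcedc"
Greedy scan:
  Position 0 ('e'): no match needed
  Position 1 ('c'): matches sub[0] = 'c'
  Position 2 ('d'): matches sub[1] = 'd'
  Position 3 ('b'): no match needed
  Position 4 ('c'): no match needed
  Position 5 ('e'): no match needed
  Position 6 ('d'): no match needed
  Position 7 ('c'): no match needed
All 2 characters matched => is a subsequence

1


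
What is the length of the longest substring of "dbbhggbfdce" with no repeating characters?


Input: "dbbhggbfdce"
Sliding window (track last position of each char):
  Position 0 ('d'): window [0,0] length 1 -- new best
  Position 1 ('b'): window [0,1] length 2 -- new best
  Position 2 ('b'): repeat (last at 1), move window start to 2
  Position 2 ('b'): window [2,2] length 1
  Position 3 ('h'): window [2,3] length 2
  Position 4 ('g'): window [2,4] length 3 -- new best
  Position 5 ('g'): repeat (last at 4), move window start to 5
  Position 5 ('g'): window [5,5] length 1
  Position 6 ('b'): window [5,6] length 2
  Position 7 ('f'): window [5,7] length 3
  Position 8 ('d'): window [5,8] length 4 -- new best
  Position 9 ('c'): window [5,9] length 5 -- new best
  Position 10 ('e'): window [5,10] length 6 -- new best
Longest substring with no repeats: "gbfdce" with length 6

6


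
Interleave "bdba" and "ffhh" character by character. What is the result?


Interleaving "bdba" and "ffhh":
  Position 0: 'b' from first, 'f' from second => "bf"
  Position 1: 'd' from first, 'f' from second => "df"
  Position 2: 'b' from first, 'h' from second => "bh"
  Position 3: 'a' from first, 'h' from second => "ah"
Result: bfdfbhah

bfdfbhah


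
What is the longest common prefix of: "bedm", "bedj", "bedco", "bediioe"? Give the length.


Words: bedm, bedj, bedco, bediioe
  Position 0: all 'b' => match
  Position 1: all 'e' => match
  Position 2: all 'd' => match
  Position 3: ('m', 'j', 'c', 'i') => mismatch, stop
LCP = "bed" (length 3)

3


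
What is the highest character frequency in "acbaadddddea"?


Input: acbaadddddea
Character counts:
  'a': 4
  'b': 1
  'c': 1
  'd': 5
  'e': 1
Maximum frequency: 5

5


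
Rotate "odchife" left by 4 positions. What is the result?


Input: "odchife", rotate left by 4
First 4 characters: "odch"
Remaining characters: "ife"
Concatenate remaining + first: "ife" + "odch" = "ifeodch"

ifeodch


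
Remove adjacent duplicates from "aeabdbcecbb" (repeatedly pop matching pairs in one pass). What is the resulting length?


Input: aeabdbcecbb
Stack-based adjacent duplicate removal:
  Read 'a': push. Stack: a
  Read 'e': push. Stack: ae
  Read 'a': push. Stack: aea
  Read 'b': push. Stack: aeab
  Read 'd': push. Stack: aeabd
  Read 'b': push. Stack: aeabdb
  Read 'c': push. Stack: aeabdbc
  Read 'e': push. Stack: aeabdbce
  Read 'c': push. Stack: aeabdbcec
  Read 'b': push. Stack: aeabdbcecb
  Read 'b': matches stack top 'b' => pop. Stack: aeabdbcec
Final stack: "aeabdbcec" (length 9)

9


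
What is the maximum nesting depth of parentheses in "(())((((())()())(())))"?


Input: "(())((((())()())(())))"
Tracking depth:
  Position 0 '(': depth becomes 1
  Position 1 '(': depth becomes 2
  Position 2 ')': depth becomes 1
  Position 3 ')': depth becomes 0
  Position 4 '(': depth becomes 1
  Position 5 '(': depth becomes 2
  Position 6 '(': depth becomes 3
  Position 7 '(': depth becomes 4
  Position 8 '(': depth becomes 5
  Position 9 ')': depth becomes 4
  Position 10 ')': depth becomes 3
  Position 11 '(': depth becomes 4
  Position 12 ')': depth becomes 3
  Position 13 '(': depth becomes 4
  Position 14 ')': depth becomes 3
  Position 15 ')': depth becomes 2
  Position 16 '(': depth becomes 3
  Position 17 '(': depth becomes 4
  Position 18 ')': depth becomes 3
  Position 19 ')': depth becomes 2
  Position 20 ')': depth becomes 1
  Position 21 ')': depth becomes 0
Maximum depth reached: 5

5


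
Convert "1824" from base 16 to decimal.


Input: "1824" in base 16
Positional expansion:
  Digit '1' (value 1) x 16^3 = 4096
  Digit '8' (value 8) x 16^2 = 2048
  Digit '2' (value 2) x 16^1 = 32
  Digit '4' (value 4) x 16^0 = 4
Sum = 6180

6180


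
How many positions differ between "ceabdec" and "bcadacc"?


Comparing "ceabdec" and "bcadacc" position by position:
  Position 0: 'c' vs 'b' => DIFFER
  Position 1: 'e' vs 'c' => DIFFER
  Position 2: 'a' vs 'a' => same
  Position 3: 'b' vs 'd' => DIFFER
  Position 4: 'd' vs 'a' => DIFFER
  Position 5: 'e' vs 'c' => DIFFER
  Position 6: 'c' vs 'c' => same
Positions that differ: 5

5


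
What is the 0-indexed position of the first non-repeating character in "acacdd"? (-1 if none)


Input: acacdd
Character frequencies:
  'a': 2
  'c': 2
  'd': 2
Scanning left to right for freq == 1:
  Position 0 ('a'): freq=2, skip
  Position 1 ('c'): freq=2, skip
  Position 2 ('a'): freq=2, skip
  Position 3 ('c'): freq=2, skip
  Position 4 ('d'): freq=2, skip
  Position 5 ('d'): freq=2, skip
  No unique character found => answer = -1

-1


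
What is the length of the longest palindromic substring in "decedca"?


Input: "decedca"
Checking substrings for palindromes:
  [0:5] "deced" (len 5) => palindrome
  [1:4] "ece" (len 3) => palindrome
Longest palindromic substring: "deced" with length 5

5


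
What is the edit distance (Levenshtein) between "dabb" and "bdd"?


Computing edit distance: "dabb" -> "bdd"
DP table:
           b    d    d
      0    1    2    3
  d   1    1    1    2
  a   2    2    2    2
  b   3    2    3    3
  b   4    3    3    4
Edit distance = dp[4][3] = 4

4


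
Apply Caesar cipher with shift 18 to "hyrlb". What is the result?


Caesar cipher: shift "hyrlb" by 18
  'h' (pos 7) + 18 = pos 25 = 'z'
  'y' (pos 24) + 18 = pos 16 = 'q'
  'r' (pos 17) + 18 = pos 9 = 'j'
  'l' (pos 11) + 18 = pos 3 = 'd'
  'b' (pos 1) + 18 = pos 19 = 't'
Result: zqjdt

zqjdt


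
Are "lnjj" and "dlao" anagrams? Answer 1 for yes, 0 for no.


Strings: "lnjj", "dlao"
Sorted first:  jjln
Sorted second: adlo
Differ at position 0: 'j' vs 'a' => not anagrams

0


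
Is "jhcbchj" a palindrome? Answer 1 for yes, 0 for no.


Input: jhcbchj
Reversed: jhcbchj
  Compare pos 0 ('j') with pos 6 ('j'): match
  Compare pos 1 ('h') with pos 5 ('h'): match
  Compare pos 2 ('c') with pos 4 ('c'): match
Result: palindrome

1


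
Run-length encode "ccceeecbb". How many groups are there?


Input: ccceeecbb
Scanning for consecutive runs:
  Group 1: 'c' x 3 (positions 0-2)
  Group 2: 'e' x 3 (positions 3-5)
  Group 3: 'c' x 1 (positions 6-6)
  Group 4: 'b' x 2 (positions 7-8)
Total groups: 4

4


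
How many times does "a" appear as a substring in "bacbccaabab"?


Searching for "a" in "bacbccaabab"
Scanning each position:
  Position 0: "b" => no
  Position 1: "a" => MATCH
  Position 2: "c" => no
  Position 3: "b" => no
  Position 4: "c" => no
  Position 5: "c" => no
  Position 6: "a" => MATCH
  Position 7: "a" => MATCH
  Position 8: "b" => no
  Position 9: "a" => MATCH
  Position 10: "b" => no
Total occurrences: 4

4


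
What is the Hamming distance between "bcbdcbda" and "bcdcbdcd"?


Comparing "bcbdcbda" and "bcdcbdcd" position by position:
  Position 0: 'b' vs 'b' => same
  Position 1: 'c' vs 'c' => same
  Position 2: 'b' vs 'd' => differ
  Position 3: 'd' vs 'c' => differ
  Position 4: 'c' vs 'b' => differ
  Position 5: 'b' vs 'd' => differ
  Position 6: 'd' vs 'c' => differ
  Position 7: 'a' vs 'd' => differ
Total differences (Hamming distance): 6

6


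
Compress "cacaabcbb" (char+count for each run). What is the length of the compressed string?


Input: cacaabcbb
Runs:
  'c' x 1 => "c1"
  'a' x 1 => "a1"
  'c' x 1 => "c1"
  'a' x 2 => "a2"
  'b' x 1 => "b1"
  'c' x 1 => "c1"
  'b' x 2 => "b2"
Compressed: "c1a1c1a2b1c1b2"
Compressed length: 14

14


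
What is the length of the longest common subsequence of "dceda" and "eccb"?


LCS of "dceda" and "eccb"
DP table:
           e    c    c    b
      0    0    0    0    0
  d   0    0    0    0    0
  c   0    0    1    1    1
  e   0    1    1    1    1
  d   0    1    1    1    1
  a   0    1    1    1    1
LCS length = dp[5][4] = 1

1


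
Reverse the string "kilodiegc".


Input: kilodiegc
Reading characters right to left:
  Position 8: 'c'
  Position 7: 'g'
  Position 6: 'e'
  Position 5: 'i'
  Position 4: 'd'
  Position 3: 'o'
  Position 2: 'l'
  Position 1: 'i'
  Position 0: 'k'
Reversed: cgeidolik

cgeidolik


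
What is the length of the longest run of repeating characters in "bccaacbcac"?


Input: "bccaacbcac"
Scanning for longest run:
  Position 1 ('c'): new char, reset run to 1
  Position 2 ('c'): continues run of 'c', length=2
  Position 3 ('a'): new char, reset run to 1
  Position 4 ('a'): continues run of 'a', length=2
  Position 5 ('c'): new char, reset run to 1
  Position 6 ('b'): new char, reset run to 1
  Position 7 ('c'): new char, reset run to 1
  Position 8 ('a'): new char, reset run to 1
  Position 9 ('c'): new char, reset run to 1
Longest run: 'c' with length 2

2


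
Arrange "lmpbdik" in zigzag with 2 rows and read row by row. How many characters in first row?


Zigzag "lmpbdik" into 2 rows:
Placing characters:
  'l' => row 0
  'm' => row 1
  'p' => row 0
  'b' => row 1
  'd' => row 0
  'i' => row 1
  'k' => row 0
Rows:
  Row 0: "lpdk"
  Row 1: "mbi"
First row length: 4

4


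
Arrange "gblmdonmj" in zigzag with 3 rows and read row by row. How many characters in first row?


Zigzag "gblmdonmj" into 3 rows:
Placing characters:
  'g' => row 0
  'b' => row 1
  'l' => row 2
  'm' => row 1
  'd' => row 0
  'o' => row 1
  'n' => row 2
  'm' => row 1
  'j' => row 0
Rows:
  Row 0: "gdj"
  Row 1: "bmom"
  Row 2: "ln"
First row length: 3

3


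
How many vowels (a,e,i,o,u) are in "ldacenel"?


Input: ldacenel
Checking each character:
  'l' at position 0: consonant
  'd' at position 1: consonant
  'a' at position 2: vowel (running total: 1)
  'c' at position 3: consonant
  'e' at position 4: vowel (running total: 2)
  'n' at position 5: consonant
  'e' at position 6: vowel (running total: 3)
  'l' at position 7: consonant
Total vowels: 3

3


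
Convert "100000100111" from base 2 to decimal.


Input: "100000100111" in base 2
Positional expansion:
  Digit '1' (value 1) x 2^11 = 2048
  Digit '0' (value 0) x 2^10 = 0
  Digit '0' (value 0) x 2^9 = 0
  Digit '0' (value 0) x 2^8 = 0
  Digit '0' (value 0) x 2^7 = 0
  Digit '0' (value 0) x 2^6 = 0
  Digit '1' (value 1) x 2^5 = 32
  Digit '0' (value 0) x 2^4 = 0
  Digit '0' (value 0) x 2^3 = 0
  Digit '1' (value 1) x 2^2 = 4
  Digit '1' (value 1) x 2^1 = 2
  Digit '1' (value 1) x 2^0 = 1
Sum = 2087

2087


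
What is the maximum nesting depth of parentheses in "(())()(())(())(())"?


Input: "(())()(())(())(())"
Tracking depth:
  Position 0 '(': depth becomes 1
  Position 1 '(': depth becomes 2
  Position 2 ')': depth becomes 1
  Position 3 ')': depth becomes 0
  Position 4 '(': depth becomes 1
  Position 5 ')': depth becomes 0
  Position 6 '(': depth becomes 1
  Position 7 '(': depth becomes 2
  Position 8 ')': depth becomes 1
  Position 9 ')': depth becomes 0
  Position 10 '(': depth becomes 1
  Position 11 '(': depth becomes 2
  Position 12 ')': depth becomes 1
  Position 13 ')': depth becomes 0
  Position 14 '(': depth becomes 1
  Position 15 '(': depth becomes 2
  Position 16 ')': depth becomes 1
  Position 17 ')': depth becomes 0
Maximum depth reached: 2

2


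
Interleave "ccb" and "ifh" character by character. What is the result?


Interleaving "ccb" and "ifh":
  Position 0: 'c' from first, 'i' from second => "ci"
  Position 1: 'c' from first, 'f' from second => "cf"
  Position 2: 'b' from first, 'h' from second => "bh"
Result: cicfbh

cicfbh


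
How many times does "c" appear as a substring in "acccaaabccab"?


Searching for "c" in "acccaaabccab"
Scanning each position:
  Position 0: "a" => no
  Position 1: "c" => MATCH
  Position 2: "c" => MATCH
  Position 3: "c" => MATCH
  Position 4: "a" => no
  Position 5: "a" => no
  Position 6: "a" => no
  Position 7: "b" => no
  Position 8: "c" => MATCH
  Position 9: "c" => MATCH
  Position 10: "a" => no
  Position 11: "b" => no
Total occurrences: 5

5
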